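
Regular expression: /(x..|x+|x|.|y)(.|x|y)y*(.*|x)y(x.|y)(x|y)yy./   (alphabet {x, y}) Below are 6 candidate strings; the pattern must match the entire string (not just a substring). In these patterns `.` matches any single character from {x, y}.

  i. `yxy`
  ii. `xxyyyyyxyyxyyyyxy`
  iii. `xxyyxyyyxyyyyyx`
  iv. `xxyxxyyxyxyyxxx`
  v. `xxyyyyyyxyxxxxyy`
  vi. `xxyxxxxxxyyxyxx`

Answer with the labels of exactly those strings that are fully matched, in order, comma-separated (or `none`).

iii

i → no match
ii → no match
iii → match
iv → no match
v → no match
vi → no match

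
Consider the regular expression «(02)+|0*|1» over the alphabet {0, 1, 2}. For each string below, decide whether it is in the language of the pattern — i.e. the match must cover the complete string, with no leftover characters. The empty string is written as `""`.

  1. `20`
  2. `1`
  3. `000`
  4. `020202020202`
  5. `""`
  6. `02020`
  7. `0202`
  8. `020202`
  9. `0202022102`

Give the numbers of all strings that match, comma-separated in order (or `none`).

2, 3, 4, 5, 7, 8

1. `20` → no match
2. `1` → match
3. `000` → match
4. `020202020202` → match
5. `""` → match
6. `02020` → no match
7. `0202` → match
8. `020202` → match
9. `0202022102` → no match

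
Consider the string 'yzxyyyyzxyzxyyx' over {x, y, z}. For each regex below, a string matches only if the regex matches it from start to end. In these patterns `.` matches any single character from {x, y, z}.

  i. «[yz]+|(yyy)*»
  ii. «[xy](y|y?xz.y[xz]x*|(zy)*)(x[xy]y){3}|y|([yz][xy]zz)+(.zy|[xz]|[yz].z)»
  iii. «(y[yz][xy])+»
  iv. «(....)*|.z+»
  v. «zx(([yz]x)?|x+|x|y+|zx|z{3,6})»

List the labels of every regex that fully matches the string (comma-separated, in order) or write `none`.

iii

i → no match
ii → no match
iii → match
iv → no match
v → no match — must start with 'zx'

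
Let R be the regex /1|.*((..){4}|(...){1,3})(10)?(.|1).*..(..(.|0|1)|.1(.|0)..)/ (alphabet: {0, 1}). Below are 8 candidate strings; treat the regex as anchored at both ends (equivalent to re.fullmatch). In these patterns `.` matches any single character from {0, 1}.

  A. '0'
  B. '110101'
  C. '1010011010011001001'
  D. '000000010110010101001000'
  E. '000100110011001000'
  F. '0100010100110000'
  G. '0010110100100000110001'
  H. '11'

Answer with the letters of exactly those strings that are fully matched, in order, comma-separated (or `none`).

C, D, E, F, G

A. '0' → no match
B. '110101' → no match
C → match
D → match
E → match
F → match
G → match
H. '11' → no match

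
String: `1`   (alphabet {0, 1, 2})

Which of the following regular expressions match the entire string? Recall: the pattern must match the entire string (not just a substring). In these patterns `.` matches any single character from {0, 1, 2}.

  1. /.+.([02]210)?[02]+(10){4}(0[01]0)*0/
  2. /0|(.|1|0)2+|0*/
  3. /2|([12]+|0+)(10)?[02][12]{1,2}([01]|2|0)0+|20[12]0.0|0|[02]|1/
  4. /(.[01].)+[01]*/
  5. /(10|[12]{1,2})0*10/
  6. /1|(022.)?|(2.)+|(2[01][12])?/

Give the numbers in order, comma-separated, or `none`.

3, 6

1 → no match — must end with `0`
2 → no match
3 → match
4 → no match
5 → no match — must end with `10`
6 → match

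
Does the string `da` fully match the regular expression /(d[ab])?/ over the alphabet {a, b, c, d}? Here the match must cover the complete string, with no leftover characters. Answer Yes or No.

Yes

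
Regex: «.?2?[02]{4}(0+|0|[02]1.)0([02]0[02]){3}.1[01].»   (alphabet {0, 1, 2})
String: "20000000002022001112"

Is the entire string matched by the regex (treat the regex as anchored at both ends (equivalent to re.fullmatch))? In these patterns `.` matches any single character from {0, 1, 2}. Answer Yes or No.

Yes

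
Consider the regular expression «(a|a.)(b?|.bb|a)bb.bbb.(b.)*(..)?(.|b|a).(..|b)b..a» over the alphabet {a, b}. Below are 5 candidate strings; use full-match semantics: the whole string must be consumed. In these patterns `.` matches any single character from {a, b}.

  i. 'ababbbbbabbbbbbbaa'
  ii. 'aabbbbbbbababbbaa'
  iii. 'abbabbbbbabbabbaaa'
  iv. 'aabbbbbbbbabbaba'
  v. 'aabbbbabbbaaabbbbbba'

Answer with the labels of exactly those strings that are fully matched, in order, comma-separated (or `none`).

i → no match
ii → match
iii → match
iv → match
v → match

ii, iii, iv, v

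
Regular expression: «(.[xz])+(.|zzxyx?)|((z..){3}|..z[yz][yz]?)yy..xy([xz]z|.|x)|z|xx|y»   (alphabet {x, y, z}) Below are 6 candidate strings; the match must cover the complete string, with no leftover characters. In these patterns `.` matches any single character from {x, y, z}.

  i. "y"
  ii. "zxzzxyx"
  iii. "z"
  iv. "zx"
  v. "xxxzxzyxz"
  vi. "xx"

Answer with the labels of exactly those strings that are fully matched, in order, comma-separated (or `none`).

i → match
ii → match
iii → match
iv → no match
v → match
vi → match

i, ii, iii, v, vi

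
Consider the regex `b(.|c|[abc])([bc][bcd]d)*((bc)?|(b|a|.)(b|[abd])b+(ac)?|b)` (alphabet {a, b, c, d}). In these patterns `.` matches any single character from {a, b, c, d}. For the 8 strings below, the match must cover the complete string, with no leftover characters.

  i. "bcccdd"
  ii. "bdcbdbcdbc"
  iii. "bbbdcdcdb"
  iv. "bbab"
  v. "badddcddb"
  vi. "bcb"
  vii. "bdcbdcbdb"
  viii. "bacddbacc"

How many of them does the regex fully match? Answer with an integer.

i. "bcccdd" → no match
ii. "bdcbdbcdbc" → match
iii. "bbbdcdcdb" → no match
iv. "bbab" → no match
v. "badddcddb" → no match
vi. "bcb" → match
vii. "bdcbdcbdb" → match
viii. "bacddbacc" → no match
Total matched: 3

3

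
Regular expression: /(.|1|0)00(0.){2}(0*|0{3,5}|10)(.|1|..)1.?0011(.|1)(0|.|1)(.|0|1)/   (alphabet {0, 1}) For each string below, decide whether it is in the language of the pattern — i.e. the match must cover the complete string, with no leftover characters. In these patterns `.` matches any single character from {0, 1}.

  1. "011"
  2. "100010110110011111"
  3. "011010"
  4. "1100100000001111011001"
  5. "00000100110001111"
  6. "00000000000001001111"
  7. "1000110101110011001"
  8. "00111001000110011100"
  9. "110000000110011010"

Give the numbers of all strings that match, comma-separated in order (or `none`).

1 → no match
2 → match
3 → no match
4 → no match
5 → no match
6 → no match
7 → no match
8 → no match
9 → no match

2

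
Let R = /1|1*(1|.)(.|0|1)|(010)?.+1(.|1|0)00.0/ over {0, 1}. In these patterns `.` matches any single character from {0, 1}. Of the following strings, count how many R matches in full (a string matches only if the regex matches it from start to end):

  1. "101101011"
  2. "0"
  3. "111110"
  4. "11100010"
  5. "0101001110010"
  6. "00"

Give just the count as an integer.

1 → no match
2 → no match
3 → match
4 → match
5 → match
6 → match
Total matched: 4

4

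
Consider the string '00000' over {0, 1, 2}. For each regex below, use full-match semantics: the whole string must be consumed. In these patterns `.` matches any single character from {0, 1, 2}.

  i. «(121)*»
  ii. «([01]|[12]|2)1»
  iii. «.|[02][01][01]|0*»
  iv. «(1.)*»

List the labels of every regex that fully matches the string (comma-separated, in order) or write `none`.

iii

i → no match
ii → no match — must end with '1'
iii → match
iv → no match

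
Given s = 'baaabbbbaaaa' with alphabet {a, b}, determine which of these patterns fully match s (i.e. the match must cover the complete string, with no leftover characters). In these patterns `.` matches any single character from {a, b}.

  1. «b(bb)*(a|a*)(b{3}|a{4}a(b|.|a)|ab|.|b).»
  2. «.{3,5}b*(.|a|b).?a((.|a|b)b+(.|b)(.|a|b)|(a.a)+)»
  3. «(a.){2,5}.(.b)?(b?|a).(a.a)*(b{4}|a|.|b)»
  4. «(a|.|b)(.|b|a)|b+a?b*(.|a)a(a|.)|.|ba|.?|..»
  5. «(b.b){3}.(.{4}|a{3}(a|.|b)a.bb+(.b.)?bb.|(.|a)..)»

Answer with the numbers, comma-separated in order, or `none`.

1 → no match
2 → match
3 → no match — must start with 'a'
4 → no match
5 → no match

2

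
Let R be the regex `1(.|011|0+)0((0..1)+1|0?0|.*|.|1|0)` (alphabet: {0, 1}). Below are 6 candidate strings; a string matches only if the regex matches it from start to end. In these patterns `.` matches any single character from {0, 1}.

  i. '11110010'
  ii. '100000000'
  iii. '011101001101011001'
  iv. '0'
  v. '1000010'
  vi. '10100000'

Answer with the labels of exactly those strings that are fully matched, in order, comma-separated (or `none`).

i. '11110010' → no match
ii. '100000000' → match
iii → no match — must start with '1'
iv. '0' → no match — must start with '1'
v. '1000010' → match
vi. '10100000' → no match

ii, v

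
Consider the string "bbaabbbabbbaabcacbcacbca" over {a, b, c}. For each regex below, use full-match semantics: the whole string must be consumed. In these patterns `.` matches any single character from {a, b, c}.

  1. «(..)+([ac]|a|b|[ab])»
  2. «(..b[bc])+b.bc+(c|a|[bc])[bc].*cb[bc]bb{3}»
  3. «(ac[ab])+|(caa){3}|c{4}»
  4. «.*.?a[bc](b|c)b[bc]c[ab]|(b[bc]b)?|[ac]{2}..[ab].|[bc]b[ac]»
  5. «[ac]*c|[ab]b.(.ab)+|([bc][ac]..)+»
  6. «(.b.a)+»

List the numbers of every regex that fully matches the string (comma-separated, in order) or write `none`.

1 → no match
2 → no match — must end with "b"
3 → no match
4 → no match
5 → no match
6 → match

6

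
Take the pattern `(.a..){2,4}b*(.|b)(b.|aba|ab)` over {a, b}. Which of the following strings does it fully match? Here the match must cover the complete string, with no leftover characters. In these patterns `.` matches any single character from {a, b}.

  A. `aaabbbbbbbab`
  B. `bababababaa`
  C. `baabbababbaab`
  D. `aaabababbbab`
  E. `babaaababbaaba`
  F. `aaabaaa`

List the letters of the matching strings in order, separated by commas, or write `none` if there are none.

C, E

A → no match
B → no match
C → match
D → no match
E → match
F → no match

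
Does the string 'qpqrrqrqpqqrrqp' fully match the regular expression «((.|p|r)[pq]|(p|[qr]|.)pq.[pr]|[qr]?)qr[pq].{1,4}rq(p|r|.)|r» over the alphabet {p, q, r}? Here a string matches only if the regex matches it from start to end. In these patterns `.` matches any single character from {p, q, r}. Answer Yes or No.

Yes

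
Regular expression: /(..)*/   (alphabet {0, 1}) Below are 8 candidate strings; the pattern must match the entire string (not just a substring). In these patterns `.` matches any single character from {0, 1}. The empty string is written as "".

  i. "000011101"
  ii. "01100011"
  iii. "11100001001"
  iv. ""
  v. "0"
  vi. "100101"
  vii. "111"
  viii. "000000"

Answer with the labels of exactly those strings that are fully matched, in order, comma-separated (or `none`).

i → no match
ii → match
iii → no match
iv → match
v → no match
vi → match
vii → no match
viii → match

ii, iv, vi, viii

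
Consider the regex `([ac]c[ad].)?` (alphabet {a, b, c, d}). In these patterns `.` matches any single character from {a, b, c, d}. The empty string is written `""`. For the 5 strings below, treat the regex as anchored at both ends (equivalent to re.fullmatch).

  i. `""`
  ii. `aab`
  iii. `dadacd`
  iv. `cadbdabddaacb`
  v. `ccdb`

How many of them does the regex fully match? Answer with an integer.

2

i → match
ii → no match
iii → no match
iv → no match
v → match
Total matched: 2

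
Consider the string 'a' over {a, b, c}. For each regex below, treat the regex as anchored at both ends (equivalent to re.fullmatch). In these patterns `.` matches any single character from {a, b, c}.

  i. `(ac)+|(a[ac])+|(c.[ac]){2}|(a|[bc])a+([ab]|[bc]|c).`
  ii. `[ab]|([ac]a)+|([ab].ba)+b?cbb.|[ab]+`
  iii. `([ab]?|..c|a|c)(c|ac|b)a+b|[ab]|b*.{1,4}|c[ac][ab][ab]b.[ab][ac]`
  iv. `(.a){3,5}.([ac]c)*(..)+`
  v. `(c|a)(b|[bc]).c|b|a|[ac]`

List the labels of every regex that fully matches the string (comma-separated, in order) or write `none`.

ii, iii, v

i → no match
ii → match
iii → match
iv → no match
v → match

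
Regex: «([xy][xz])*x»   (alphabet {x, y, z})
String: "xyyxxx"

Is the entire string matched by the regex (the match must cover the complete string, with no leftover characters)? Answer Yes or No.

No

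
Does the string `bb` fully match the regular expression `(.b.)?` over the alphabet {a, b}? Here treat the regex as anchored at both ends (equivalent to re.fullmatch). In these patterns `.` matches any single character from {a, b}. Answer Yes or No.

No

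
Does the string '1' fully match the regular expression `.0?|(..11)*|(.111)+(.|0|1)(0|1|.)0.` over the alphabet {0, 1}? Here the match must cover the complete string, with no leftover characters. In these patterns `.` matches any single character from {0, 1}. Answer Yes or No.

Yes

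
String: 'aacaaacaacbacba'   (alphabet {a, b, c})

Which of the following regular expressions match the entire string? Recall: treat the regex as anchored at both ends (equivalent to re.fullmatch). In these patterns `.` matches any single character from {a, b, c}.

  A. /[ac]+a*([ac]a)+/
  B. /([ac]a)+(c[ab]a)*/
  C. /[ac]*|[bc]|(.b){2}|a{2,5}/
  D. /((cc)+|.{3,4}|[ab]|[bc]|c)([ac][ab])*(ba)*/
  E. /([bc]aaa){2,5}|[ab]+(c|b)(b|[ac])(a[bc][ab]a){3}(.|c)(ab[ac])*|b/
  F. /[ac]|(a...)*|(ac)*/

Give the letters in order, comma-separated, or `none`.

B

A → no match
B → match
C → no match
D → no match
E → no match
F → no match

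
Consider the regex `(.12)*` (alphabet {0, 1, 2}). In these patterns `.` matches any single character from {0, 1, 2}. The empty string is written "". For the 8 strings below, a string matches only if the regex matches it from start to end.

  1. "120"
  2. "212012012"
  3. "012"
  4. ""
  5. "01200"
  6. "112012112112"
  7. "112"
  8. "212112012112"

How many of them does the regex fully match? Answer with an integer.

1 → no match
2 → match
3 → match
4 → match
5 → no match
6 → match
7 → match
8 → match
Total matched: 6

6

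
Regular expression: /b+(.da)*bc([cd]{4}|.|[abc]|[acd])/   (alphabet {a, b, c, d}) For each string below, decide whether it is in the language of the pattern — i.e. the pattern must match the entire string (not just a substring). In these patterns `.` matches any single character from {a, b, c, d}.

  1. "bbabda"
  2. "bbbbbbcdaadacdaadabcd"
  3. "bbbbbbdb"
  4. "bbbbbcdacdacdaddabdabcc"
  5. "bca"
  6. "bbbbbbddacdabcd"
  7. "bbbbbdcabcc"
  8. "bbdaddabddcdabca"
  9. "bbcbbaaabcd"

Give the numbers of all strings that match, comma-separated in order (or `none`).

1 → no match
2 → match
3 → no match
4 → match
5 → no match
6 → match
7 → no match
8 → no match
9 → no match

2, 4, 6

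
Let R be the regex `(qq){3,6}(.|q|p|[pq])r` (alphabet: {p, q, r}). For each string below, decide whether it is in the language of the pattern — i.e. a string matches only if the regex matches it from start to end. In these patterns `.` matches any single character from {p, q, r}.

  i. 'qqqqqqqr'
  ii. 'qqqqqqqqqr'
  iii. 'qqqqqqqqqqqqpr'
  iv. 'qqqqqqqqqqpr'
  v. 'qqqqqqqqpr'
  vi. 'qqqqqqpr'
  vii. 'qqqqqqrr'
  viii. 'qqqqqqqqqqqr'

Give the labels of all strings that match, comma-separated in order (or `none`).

i. 'qqqqqqqr' → match
ii. 'qqqqqqqqqr' → match
iii → match
iv. 'qqqqqqqqqqpr' → match
v. 'qqqqqqqqpr' → match
vi. 'qqqqqqpr' → match
vii. 'qqqqqqrr' → match
viii. 'qqqqqqqqqqqr' → match

i, ii, iii, iv, v, vi, vii, viii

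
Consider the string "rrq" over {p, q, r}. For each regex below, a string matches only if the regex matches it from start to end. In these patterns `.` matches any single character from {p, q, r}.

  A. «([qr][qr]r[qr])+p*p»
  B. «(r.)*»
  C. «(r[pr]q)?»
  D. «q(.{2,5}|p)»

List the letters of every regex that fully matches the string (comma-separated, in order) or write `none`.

A → no match — must end with "p"
B → no match
C → match
D → no match — must start with "q"

C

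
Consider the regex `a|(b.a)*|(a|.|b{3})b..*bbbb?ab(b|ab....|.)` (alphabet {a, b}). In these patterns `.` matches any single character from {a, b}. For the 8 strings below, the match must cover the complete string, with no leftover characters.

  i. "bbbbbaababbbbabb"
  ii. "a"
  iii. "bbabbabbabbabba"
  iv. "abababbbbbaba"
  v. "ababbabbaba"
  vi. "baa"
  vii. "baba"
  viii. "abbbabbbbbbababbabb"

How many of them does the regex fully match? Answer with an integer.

i → match
ii → match
iii → match
iv → match
v → no match
vi → match
vii → no match
viii → match
Total matched: 6

6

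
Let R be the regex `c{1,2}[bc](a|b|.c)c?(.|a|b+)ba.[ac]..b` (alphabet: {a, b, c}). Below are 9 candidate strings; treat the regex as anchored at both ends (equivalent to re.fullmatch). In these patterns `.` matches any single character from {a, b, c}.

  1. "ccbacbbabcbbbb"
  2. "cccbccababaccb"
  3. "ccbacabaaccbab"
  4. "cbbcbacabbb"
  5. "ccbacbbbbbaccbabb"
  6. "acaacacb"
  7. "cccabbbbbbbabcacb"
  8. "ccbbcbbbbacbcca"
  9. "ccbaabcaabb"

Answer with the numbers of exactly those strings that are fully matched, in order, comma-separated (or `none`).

2, 4, 7

1 → no match
2 → match
3 → no match
4 → match
5 → no match
6 → no match — must start with "c"
7 → match
8 → no match — must end with "b"
9 → no match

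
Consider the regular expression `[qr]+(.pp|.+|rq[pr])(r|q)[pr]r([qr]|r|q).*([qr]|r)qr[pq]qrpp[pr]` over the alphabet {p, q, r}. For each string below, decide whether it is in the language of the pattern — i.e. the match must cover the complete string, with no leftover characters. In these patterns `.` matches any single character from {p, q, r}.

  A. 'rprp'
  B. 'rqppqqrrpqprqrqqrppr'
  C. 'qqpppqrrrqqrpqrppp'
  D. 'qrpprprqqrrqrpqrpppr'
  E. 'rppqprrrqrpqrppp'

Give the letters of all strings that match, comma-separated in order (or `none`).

C, E

A → no match
B → no match
C → match
D → no match
E → match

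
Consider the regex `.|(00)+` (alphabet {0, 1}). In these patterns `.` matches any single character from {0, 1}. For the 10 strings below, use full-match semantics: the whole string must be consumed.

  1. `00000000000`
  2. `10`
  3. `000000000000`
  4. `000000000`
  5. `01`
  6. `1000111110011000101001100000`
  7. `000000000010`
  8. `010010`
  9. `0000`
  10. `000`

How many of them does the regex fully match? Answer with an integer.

2

1 → no match
2 → no match
3 → match
4 → no match
5 → no match
6 → no match
7 → no match
8 → no match
9 → match
10 → no match
Total matched: 2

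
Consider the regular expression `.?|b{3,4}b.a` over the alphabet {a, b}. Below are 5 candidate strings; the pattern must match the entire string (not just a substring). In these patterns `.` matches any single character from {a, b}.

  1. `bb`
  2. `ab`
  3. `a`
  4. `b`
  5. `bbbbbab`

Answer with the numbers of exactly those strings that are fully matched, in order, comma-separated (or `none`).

1 → no match
2 → no match
3 → match
4 → match
5 → no match

3, 4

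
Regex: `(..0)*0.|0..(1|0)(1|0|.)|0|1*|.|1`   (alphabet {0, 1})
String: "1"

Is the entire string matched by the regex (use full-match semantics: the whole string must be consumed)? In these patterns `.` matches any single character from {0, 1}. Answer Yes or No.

Yes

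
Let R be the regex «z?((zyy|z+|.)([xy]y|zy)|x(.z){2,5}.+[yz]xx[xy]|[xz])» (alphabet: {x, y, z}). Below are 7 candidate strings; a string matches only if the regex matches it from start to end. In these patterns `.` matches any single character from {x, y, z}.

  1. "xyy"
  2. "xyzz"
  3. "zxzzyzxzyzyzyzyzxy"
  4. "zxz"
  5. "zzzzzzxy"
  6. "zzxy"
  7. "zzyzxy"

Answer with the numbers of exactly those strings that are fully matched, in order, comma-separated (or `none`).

1, 5, 6

1 → match
2 → no match
3 → no match
4 → no match
5 → match
6 → match
7 → no match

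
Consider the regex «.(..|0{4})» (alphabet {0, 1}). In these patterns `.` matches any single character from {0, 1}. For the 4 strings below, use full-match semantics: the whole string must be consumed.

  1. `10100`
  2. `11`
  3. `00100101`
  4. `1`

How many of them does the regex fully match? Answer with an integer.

1. `10100` → no match
2. `11` → no match
3. `00100101` → no match
4. `1` → no match
Total matched: 0

0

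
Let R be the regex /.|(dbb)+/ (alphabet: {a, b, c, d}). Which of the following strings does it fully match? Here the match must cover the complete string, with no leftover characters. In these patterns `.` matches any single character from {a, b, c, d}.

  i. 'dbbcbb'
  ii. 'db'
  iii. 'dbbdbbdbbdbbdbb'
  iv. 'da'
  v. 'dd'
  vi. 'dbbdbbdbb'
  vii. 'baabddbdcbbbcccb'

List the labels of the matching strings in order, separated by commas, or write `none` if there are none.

i. 'dbbcbb' → no match
ii. 'db' → no match
iii → match
iv. 'da' → no match
v. 'dd' → no match
vi. 'dbbdbbdbb' → match
vii → no match

iii, vi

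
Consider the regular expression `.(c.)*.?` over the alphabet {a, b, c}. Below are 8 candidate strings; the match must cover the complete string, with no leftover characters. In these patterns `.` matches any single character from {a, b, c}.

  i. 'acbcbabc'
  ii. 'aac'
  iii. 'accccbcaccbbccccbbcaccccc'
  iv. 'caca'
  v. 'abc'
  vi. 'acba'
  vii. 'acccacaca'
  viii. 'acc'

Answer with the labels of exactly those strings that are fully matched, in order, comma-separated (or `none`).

i → no match
ii → no match
iii → no match
iv → no match
v → no match
vi → match
vii → match
viii → match

vi, vii, viii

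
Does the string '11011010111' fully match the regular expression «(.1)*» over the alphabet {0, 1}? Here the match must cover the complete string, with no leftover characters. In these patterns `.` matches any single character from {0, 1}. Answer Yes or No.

No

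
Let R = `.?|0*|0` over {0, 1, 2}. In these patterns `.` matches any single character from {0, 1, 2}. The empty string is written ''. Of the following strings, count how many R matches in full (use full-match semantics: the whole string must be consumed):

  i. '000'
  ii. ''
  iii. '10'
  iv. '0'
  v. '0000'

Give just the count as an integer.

4

i. '000' → match
ii. '' → match
iii. '10' → no match
iv. '0' → match
v. '0000' → match
Total matched: 4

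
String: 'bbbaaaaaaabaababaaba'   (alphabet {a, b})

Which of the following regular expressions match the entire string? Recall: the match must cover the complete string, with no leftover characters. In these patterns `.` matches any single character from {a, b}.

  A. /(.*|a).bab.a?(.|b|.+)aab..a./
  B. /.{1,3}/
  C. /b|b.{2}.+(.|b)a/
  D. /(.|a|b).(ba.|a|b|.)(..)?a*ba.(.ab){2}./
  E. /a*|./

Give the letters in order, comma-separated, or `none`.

C, D

A → no match
B → no match
C → match
D → match
E → no match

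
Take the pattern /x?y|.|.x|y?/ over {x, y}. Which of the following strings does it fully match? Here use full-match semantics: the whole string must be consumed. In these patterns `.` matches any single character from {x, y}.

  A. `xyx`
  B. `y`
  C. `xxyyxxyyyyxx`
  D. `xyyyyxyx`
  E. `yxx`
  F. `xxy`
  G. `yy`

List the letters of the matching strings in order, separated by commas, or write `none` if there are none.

A → no match
B → match
C → no match
D → no match
E → no match
F → no match
G → no match

B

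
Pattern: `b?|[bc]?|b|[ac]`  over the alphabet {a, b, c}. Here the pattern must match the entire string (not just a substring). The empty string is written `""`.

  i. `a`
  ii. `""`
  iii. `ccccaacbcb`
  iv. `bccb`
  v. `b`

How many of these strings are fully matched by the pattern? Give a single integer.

3

i → match
ii → match
iii → no match
iv → no match
v → match
Total matched: 3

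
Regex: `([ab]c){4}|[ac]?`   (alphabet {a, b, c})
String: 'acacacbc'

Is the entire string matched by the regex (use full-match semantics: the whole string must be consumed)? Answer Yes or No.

Yes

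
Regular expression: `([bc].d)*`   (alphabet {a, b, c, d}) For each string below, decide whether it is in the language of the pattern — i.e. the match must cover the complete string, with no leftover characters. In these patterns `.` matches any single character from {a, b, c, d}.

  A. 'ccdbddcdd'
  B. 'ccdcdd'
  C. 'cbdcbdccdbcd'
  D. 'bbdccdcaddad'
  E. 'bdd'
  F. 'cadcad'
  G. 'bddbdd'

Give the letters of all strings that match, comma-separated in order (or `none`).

A → match
B → match
C → match
D → no match
E → match
F → match
G → match

A, B, C, E, F, G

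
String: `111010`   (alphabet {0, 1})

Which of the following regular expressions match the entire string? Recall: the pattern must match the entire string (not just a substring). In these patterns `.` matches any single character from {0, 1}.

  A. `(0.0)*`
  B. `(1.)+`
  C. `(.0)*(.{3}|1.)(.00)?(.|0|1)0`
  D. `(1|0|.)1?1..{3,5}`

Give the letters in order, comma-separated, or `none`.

B, D

A → no match
B → match
C → no match
D → match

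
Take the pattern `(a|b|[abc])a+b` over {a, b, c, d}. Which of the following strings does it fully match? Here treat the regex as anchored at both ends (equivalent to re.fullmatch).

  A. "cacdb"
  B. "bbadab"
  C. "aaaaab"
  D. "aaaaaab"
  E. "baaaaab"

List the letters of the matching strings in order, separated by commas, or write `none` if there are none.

C, D, E

A → no match — must end with "ab"
B → no match
C → match
D → match
E → match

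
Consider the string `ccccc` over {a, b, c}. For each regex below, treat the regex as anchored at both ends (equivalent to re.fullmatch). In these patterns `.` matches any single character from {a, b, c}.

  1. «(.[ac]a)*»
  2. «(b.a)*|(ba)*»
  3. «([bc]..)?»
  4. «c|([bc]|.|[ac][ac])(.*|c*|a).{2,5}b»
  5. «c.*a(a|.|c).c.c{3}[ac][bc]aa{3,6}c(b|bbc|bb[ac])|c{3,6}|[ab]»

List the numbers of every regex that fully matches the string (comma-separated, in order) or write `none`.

1 → no match
2 → no match
3 → no match
4 → no match
5 → match

5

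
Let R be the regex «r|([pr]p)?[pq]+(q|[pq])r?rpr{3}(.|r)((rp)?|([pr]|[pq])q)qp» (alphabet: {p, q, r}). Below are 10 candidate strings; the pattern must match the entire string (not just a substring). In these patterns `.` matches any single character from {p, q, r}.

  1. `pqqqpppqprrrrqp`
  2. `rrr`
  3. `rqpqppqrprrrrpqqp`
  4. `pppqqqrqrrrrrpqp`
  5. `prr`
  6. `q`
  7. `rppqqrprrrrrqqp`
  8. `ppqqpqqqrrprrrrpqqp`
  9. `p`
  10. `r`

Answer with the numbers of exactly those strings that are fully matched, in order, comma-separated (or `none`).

7, 8, 10

1 → no match
2. `rrr` → no match
3 → no match
4 → no match
5. `prr` → no match
6. `q` → no match
7 → match
8 → match
9. `p` → no match
10. `r` → match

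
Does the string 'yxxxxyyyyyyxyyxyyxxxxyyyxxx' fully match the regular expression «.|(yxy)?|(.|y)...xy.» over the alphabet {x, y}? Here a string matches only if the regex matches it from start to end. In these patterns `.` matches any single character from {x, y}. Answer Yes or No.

No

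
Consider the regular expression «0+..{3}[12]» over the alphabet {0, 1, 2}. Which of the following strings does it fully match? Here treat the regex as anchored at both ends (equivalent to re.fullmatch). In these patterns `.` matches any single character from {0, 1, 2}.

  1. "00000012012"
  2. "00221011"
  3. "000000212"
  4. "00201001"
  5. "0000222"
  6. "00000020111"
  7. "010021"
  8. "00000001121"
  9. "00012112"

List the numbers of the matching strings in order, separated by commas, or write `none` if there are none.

1, 3, 5, 6, 7, 8, 9

1 → match
2 → no match
3 → match
4 → no match
5 → match
6 → match
7 → match
8 → match
9 → match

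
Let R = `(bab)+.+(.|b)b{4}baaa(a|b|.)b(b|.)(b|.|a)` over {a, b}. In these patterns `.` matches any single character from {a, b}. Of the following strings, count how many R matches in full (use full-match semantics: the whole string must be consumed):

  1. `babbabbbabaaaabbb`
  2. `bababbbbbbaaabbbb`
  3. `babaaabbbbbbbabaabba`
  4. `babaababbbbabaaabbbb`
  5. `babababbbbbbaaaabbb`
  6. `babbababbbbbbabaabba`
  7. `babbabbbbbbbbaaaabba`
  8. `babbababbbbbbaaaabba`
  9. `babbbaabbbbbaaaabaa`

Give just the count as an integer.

5

1 → no match
2 → match
3 → no match
4 → no match
5 → match
6 → no match
7 → match
8 → match
9 → match
Total matched: 5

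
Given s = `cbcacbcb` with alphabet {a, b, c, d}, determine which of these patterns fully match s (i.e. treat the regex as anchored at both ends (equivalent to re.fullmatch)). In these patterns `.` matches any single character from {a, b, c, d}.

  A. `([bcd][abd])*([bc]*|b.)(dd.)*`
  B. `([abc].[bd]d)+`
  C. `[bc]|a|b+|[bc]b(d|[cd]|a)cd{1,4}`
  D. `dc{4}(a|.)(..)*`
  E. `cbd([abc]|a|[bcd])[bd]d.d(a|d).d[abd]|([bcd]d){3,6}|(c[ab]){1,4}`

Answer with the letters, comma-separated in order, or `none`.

A, E

A → match
B → no match — must end with `d`
C → no match
D → no match — must start with `dc`
E → match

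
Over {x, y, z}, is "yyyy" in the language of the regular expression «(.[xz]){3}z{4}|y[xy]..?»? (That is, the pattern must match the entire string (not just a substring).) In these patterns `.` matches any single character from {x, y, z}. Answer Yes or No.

Yes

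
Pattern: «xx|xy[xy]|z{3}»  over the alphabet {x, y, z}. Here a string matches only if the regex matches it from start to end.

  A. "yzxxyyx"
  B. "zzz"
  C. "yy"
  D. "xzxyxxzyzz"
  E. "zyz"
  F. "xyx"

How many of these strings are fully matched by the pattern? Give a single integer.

A → no match
B → match
C → no match
D → no match
E → no match
F → match
Total matched: 2

2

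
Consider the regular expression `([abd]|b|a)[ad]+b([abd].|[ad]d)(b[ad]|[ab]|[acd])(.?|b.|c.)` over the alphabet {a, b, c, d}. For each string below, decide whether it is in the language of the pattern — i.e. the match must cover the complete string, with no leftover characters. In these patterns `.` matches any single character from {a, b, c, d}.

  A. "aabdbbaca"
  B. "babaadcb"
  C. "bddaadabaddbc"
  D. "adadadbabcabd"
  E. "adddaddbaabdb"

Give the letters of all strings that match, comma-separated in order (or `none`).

A, B, C, E

A → match
B → match
C → match
D → no match
E → match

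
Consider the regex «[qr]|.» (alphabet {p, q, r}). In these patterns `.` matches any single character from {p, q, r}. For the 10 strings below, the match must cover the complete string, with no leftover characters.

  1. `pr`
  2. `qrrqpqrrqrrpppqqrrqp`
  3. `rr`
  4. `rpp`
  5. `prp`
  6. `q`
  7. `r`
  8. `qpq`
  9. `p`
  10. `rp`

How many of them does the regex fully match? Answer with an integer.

3

1 → no match
2 → no match
3 → no match
4 → no match
5 → no match
6 → match
7 → match
8 → no match
9 → match
10 → no match
Total matched: 3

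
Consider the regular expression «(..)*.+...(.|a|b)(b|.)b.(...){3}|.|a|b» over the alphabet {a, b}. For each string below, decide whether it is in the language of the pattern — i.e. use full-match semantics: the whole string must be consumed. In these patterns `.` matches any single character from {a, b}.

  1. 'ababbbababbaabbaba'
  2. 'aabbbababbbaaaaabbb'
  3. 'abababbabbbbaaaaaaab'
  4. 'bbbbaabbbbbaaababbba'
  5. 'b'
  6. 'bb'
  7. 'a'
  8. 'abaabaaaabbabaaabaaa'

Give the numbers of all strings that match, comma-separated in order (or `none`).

1, 2, 3, 4, 5, 7, 8

1 → match
2 → match
3 → match
4 → match
5 → match
6 → no match
7 → match
8 → match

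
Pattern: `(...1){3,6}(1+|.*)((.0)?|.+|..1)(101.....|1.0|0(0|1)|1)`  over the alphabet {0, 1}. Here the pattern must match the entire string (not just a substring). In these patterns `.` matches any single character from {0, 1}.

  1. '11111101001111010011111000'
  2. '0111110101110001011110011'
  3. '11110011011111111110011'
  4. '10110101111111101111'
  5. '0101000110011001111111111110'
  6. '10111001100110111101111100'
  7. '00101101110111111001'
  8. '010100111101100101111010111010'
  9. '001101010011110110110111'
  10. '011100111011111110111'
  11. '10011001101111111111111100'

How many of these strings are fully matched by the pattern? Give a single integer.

1 → match
2 → match
3 → match
4 → match
5 → match
6 → match
7 → no match
8 → match
9 → match
10 → match
11 → match
Total matched: 10

10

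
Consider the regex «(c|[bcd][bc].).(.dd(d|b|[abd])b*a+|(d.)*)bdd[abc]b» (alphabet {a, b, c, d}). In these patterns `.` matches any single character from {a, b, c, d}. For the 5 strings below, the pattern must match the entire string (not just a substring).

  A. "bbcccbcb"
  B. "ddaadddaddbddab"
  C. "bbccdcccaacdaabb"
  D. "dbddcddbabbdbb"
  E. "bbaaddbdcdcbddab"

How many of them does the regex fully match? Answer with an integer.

0

A → no match
B → no match
C → no match
D → no match
E → no match
Total matched: 0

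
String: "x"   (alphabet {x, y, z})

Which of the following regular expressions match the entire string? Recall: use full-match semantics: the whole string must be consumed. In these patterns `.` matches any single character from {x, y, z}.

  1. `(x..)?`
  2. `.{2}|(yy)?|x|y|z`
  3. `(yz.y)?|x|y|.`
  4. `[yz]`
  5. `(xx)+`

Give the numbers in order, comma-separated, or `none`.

1 → no match
2 → match
3 → match
4 → no match
5 → no match — must start with "xx"

2, 3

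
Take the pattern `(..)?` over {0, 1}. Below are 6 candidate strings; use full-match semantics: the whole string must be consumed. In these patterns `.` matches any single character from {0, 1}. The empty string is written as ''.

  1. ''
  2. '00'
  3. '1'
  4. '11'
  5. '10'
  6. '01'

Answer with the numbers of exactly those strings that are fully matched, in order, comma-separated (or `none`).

1 → match
2 → match
3 → no match
4 → match
5 → match
6 → match

1, 2, 4, 5, 6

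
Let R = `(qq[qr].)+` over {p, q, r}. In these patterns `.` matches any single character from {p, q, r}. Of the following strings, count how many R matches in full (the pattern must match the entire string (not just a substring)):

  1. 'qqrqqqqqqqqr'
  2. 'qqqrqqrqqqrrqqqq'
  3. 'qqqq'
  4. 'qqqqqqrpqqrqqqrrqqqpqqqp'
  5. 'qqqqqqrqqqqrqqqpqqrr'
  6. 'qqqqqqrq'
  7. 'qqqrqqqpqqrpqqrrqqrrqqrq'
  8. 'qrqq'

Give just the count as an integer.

7

1 → match
2 → match
3 → match
4 → match
5 → match
6 → match
7 → match
8 → no match — must start with 'qq'
Total matched: 7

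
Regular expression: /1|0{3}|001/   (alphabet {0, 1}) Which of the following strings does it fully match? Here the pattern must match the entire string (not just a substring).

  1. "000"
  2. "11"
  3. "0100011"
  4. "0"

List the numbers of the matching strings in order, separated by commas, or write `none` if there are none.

1

1 → match
2 → no match
3 → no match
4 → no match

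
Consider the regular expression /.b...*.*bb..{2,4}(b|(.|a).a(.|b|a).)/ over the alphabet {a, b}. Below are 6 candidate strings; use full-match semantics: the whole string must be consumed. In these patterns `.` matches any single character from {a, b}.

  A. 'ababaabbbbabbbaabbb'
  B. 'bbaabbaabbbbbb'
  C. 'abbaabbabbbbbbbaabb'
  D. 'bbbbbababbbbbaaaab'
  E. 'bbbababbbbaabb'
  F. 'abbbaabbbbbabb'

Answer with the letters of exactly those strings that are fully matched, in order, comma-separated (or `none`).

A, B, C, D, E, F

A → match
B → match
C → match
D → match
E → match
F → match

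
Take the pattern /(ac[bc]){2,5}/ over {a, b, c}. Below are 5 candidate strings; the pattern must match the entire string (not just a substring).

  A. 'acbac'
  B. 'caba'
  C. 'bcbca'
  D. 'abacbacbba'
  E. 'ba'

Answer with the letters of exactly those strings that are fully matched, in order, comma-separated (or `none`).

none

A → no match
B → no match — must start with 'ac'
C → no match — must start with 'ac'
D → no match — must start with 'ac'
E → no match — must start with 'ac'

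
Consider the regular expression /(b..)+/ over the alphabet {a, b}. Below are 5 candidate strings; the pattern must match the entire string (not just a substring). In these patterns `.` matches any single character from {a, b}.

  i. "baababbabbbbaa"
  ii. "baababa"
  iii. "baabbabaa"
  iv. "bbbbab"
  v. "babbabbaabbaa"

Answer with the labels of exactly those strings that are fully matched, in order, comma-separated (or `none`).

iii, iv

i → no match
ii → no match
iii → match
iv → match
v → no match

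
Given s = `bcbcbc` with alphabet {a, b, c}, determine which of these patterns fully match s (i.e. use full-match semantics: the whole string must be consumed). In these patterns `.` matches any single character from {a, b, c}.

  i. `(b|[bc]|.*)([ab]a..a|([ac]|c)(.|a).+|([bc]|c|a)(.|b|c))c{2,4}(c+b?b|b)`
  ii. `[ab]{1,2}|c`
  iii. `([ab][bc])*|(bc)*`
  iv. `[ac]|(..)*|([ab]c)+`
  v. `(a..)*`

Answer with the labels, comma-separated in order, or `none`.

iii, iv

i → no match — must end with `b`
ii → no match
iii → match
iv → match
v → no match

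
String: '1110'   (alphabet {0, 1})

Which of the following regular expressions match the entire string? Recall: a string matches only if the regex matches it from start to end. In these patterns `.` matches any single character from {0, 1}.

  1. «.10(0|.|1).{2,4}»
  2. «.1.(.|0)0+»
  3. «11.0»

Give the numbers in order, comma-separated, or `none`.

3

1 → no match
2 → no match
3 → match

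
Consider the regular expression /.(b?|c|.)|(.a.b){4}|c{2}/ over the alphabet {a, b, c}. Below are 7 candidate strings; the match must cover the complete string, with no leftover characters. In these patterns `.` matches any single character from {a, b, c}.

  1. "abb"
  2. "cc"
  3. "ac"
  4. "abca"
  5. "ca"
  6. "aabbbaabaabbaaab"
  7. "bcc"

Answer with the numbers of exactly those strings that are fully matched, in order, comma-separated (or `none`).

1 → no match
2 → match
3 → match
4 → no match
5 → match
6 → match
7 → no match

2, 3, 5, 6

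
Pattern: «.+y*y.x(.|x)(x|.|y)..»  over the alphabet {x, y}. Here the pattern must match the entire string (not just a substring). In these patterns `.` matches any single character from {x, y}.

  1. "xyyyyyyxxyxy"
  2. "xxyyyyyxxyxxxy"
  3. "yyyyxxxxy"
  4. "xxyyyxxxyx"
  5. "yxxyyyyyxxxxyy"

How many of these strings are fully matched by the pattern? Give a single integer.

4

1 → match
2 → no match
3 → match
4 → match
5 → match
Total matched: 4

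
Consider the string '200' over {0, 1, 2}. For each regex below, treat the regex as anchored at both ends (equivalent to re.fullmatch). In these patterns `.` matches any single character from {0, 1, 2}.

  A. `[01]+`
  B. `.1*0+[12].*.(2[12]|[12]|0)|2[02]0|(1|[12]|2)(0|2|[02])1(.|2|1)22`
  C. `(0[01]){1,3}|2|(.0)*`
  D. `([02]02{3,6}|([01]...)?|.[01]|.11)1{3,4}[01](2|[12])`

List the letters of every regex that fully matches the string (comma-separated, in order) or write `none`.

A → no match
B → match
C → no match
D → no match

B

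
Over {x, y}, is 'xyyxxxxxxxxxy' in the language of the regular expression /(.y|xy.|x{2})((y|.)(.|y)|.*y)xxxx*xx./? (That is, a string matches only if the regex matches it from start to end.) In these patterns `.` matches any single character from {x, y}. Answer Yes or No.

Yes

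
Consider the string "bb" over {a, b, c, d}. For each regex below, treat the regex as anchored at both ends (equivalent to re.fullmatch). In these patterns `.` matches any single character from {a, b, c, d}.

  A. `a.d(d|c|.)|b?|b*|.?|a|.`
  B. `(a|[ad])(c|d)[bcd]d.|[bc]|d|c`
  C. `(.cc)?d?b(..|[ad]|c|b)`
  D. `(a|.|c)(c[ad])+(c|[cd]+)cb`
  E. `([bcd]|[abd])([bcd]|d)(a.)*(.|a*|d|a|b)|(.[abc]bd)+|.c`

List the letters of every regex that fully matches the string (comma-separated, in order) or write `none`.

A → match
B → no match
C → match
D → no match — must end with "cb"
E → match

A, C, E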